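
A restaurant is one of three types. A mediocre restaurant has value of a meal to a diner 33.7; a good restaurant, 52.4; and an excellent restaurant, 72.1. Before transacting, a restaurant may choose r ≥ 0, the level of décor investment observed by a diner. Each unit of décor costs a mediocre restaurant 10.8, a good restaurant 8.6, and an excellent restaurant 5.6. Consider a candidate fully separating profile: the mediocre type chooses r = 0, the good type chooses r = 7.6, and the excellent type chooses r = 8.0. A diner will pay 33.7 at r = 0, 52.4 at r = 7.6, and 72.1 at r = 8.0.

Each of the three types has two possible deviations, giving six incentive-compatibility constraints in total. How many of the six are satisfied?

3

Good (own payoff 52.4 − 8.6×7.6 = -12.96): to r=0 gives 33.7 → profitable ✗; to r=8.0 gives 72.1 − 8.6×8.0 = 3.3 → profitable ✗.
Excellent (own payoff 72.1 − 5.6×8.0 = 27.3): to r=0 gives 33.7 → profitable ✗; to r=7.6 gives 52.4 − 5.6×7.6 = 9.84 → no gain ✓.
Mediocre (own payoff 33.7): to r=7.6 gives 52.4 − 10.8×7.6 = -29.68 → no gain ✓; to r=8.0 gives 72.1 − 10.8×8.0 = -14.3 → no gain ✓.
3 of the 6 constraints hold; not an equilibrium.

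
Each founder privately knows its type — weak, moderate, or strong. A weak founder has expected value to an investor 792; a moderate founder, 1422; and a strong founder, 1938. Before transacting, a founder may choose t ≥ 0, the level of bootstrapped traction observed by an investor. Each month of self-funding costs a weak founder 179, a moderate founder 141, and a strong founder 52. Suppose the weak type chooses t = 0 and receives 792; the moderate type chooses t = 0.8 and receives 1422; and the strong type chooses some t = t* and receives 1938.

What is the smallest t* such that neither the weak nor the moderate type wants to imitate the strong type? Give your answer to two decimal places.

6.40

Weak type (on-path payoff 792) won't mimic when 792 ≥ 1938 − 179·t*, i.e. t* ≥ 6.40.
Moderate type (on-path payoff 1422 − 141×0.8 = 1309.2) won't mimic when 1309.2 ≥ 1938 − 141·t*, i.e. t* ≥ 4.46.
Both must hold, so t* = max(6.40, 4.46) = 6.40. The weak type's constraint binds.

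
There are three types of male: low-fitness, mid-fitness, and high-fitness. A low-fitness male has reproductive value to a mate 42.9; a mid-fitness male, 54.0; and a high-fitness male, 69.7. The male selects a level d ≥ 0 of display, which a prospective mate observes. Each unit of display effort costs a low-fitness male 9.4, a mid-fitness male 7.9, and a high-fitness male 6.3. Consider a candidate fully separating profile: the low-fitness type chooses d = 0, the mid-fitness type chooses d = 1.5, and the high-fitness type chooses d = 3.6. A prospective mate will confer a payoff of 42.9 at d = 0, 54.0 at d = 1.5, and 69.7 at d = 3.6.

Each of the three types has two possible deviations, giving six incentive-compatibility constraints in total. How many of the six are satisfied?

Low-fitness (own payoff 42.9): to d=1.5 gives 54.0 − 9.4×1.5 = 39.9 → no gain ✓; to d=3.6 gives 69.7 − 9.4×3.6 = 35.86 → no gain ✓.
Mid-fitness (own payoff 54.0 − 7.9×1.5 = 42.15): to d=0 gives 42.9 → profitable ✗; to d=3.6 gives 69.7 − 7.9×3.6 = 41.26 → no gain ✓.
High-fitness (own payoff 69.7 − 6.3×3.6 = 47.02): to d=0 gives 42.9 → no gain ✓; to d=1.5 gives 54.0 − 6.3×1.5 = 44.55 → no gain ✓.
5 of the 6 constraints hold; not an equilibrium.

5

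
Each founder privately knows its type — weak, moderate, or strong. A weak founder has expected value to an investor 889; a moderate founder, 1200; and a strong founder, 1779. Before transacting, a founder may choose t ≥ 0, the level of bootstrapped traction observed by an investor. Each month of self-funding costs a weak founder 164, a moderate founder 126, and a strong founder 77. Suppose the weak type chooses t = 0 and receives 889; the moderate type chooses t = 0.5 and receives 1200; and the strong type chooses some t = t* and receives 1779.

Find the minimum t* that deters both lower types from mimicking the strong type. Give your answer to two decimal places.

Moderate type (on-path payoff 1200 − 126×0.5 = 1137) won't mimic when 1137 ≥ 1779 − 126·t*, i.e. t* ≥ 5.10.
Weak type (on-path payoff 889) won't mimic when 889 ≥ 1779 − 164·t*, i.e. t* ≥ 5.43.
Both must hold, so t* = max(5.43, 5.10) = 5.43. The weak type's constraint binds.

5.43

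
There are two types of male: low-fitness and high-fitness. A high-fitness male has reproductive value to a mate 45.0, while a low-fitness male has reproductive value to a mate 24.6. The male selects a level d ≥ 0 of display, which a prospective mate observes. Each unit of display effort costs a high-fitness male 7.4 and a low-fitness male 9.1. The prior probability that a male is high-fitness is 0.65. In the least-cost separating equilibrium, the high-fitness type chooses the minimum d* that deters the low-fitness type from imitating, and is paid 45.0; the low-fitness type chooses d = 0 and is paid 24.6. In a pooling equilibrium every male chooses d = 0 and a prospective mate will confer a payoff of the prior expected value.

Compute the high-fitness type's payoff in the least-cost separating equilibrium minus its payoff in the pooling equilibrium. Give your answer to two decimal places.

Least-cost separating signal: d* solves 24.6 = 45.0 − 9.1·d*, so d* = (45.0 − 24.6)/9.1 ≈ 2.2418.
High-fitness type's separating payoff: 45.0 − 7.4 × d* = 45.0 − 7.4 × (45.0 − 24.6)/9.1 = 45.0 − 150.96/9.1 ≈ 28.4110.
Pooling payoff: 0.65 × 45.0 + 0.35 × 24.6 = 37.86.
Difference: 28.4110 − 37.86 = -9.449, i.e. -9.45 to two decimal places.
The high-fitness type would prefer the pooling outcome.

-9.45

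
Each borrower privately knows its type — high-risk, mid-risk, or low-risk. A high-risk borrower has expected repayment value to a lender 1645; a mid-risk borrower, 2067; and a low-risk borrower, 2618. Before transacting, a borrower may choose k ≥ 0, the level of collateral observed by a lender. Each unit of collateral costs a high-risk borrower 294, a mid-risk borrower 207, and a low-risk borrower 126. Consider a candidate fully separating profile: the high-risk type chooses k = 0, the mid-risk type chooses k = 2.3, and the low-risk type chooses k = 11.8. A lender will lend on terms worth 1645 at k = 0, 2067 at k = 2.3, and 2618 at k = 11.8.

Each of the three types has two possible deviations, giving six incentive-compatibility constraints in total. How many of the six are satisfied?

3

Low-risk (own payoff 2618 − 126×11.8 = 1131.2): to k=0 gives 1645 → profitable ✗; to k=2.3 gives 2067 − 126×2.3 = 1777.2 → profitable ✗.
Mid-risk (own payoff 2067 − 207×2.3 = 1590.9): to k=0 gives 1645 → profitable ✗; to k=11.8 gives 2618 − 207×11.8 = 175.4 → no gain ✓.
High-risk (own payoff 1645): to k=2.3 gives 2067 − 294×2.3 = 1390.8 → no gain ✓; to k=11.8 gives 2618 − 294×11.8 = -851.2 → no gain ✓.
3 of the 6 constraints hold; not an equilibrium.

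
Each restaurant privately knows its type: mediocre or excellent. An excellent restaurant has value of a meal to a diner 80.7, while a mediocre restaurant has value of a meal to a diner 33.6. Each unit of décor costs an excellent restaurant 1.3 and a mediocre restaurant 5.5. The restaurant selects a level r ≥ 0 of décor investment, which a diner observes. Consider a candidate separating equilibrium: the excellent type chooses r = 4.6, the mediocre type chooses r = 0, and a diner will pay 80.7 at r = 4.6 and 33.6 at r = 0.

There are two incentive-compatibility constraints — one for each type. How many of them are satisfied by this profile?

1

Excellent type: signal → 80.7 − 1.3 × 4.6 = 74.72; deviate to 0 → 33.6. IC holds (74.72 ≥ 33.6).
Mediocre type: stay at 0 → 33.6; mimic → 80.7 − 5.5 × 4.6 = 55.4. IC fails (33.6 < 55.4).
1 of 2 constraints hold, so this profile is not an equilibrium.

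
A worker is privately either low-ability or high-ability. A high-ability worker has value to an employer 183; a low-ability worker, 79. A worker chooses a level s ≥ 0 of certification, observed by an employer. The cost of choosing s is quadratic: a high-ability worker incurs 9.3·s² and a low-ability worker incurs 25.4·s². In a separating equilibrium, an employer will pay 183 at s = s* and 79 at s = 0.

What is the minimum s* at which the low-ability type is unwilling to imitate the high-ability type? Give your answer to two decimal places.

The low-ability type at s = 0 receives 79; imitating at s* yields 183 − 25.4·s*².
Indifference: 79 = 183 − 25.4·s*², so s*² = (183 − 79) / 25.4 ≈ 4.0945.
s* = √4.0945 ≈ 2.02.

2.02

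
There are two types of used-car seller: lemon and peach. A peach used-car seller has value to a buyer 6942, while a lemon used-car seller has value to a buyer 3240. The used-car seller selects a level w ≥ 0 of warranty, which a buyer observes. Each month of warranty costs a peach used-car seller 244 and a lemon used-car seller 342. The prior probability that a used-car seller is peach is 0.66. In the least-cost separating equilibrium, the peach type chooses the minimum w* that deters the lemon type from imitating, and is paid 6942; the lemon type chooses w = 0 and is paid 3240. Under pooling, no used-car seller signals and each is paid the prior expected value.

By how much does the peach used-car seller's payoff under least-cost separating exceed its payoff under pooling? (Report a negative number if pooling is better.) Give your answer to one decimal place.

Least-cost separating signal: w* solves 3240 = 6942 − 342·w*, so w* = (6942 − 3240)/342 ≈ 10.8246.
Peach type's separating payoff: 6942 − 244 × w* = 6942 − 244 × (6942 − 3240)/342 = 6942 − 903288/342 ≈ 4300.807.
Pooling payoff: 0.66 × 6942 + 0.34 × 3240 = 5683.32.
Difference: 4300.807 − 5683.32 = -1382.513, i.e. -1382.5 to one decimal place.
The peach type would prefer the pooling outcome.

-1382.5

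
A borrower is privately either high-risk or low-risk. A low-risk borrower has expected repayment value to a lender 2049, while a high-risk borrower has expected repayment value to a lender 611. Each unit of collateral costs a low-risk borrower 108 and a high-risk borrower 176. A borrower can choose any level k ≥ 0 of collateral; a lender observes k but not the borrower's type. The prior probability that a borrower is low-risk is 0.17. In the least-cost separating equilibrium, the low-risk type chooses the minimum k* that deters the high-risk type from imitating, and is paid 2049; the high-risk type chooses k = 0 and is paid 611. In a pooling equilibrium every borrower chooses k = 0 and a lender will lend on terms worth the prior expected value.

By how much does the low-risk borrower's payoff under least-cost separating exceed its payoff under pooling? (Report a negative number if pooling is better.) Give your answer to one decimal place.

Least-cost separating signal: k* solves 611 = 2049 − 176·k*, so k* = (2049 − 611)/176 ≈ 8.1705.
Low-risk type's separating payoff: 2049 − 108 × k* = 2049 − 108 × (2049 − 611)/176 = 2049 − 155304/176 ≈ 1166.591.
Pooling payoff: 0.17 × 2049 + 0.83 × 611 = 855.46.
Difference: 1166.591 − 855.46 = 311.131, i.e. 311.1 to one decimal place.
The low-risk type prefers to separate.

311.1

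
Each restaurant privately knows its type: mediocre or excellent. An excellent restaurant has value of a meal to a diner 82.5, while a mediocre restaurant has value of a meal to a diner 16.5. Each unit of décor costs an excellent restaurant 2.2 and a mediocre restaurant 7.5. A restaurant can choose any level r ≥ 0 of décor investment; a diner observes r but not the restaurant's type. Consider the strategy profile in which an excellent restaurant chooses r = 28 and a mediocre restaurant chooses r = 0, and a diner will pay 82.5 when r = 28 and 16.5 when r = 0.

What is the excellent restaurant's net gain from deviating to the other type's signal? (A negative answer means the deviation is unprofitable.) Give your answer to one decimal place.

Playing r = 28 the excellent restaurant receives 82.5 − 2.2 × 28 = 20.9.
Deviating to r = 0 yields 16.5 instead.
Gain from deviating: 16.5 − 20.9 = -4.4.
The gain is negative, so the excellent type's incentive-compatibility constraint is satisfied.

-4.4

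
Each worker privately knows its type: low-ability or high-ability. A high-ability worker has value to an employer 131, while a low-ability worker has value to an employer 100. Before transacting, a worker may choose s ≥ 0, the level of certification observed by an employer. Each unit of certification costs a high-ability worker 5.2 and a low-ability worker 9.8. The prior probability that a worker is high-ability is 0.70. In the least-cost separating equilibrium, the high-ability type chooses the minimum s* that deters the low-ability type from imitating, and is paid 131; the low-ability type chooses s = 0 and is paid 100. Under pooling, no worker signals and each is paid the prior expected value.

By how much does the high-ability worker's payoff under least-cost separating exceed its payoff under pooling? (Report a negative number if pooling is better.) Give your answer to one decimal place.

Least-cost separating signal: s* solves 100 = 131 − 9.8·s*, so s* = (131 − 100)/9.8 ≈ 3.1633.
High-ability type's separating payoff: 131 − 5.2 × s* = 131 − 5.2 × (131 − 100)/9.8 = 131 − 161.2/9.8 ≈ 114.551.
Pooling payoff: 0.70 × 131 + 0.30 × 100 = 121.7.
Difference: 114.551 − 121.7 = -7.149, i.e. -7.1 to one decimal place.
The high-ability type would prefer the pooling outcome.

-7.1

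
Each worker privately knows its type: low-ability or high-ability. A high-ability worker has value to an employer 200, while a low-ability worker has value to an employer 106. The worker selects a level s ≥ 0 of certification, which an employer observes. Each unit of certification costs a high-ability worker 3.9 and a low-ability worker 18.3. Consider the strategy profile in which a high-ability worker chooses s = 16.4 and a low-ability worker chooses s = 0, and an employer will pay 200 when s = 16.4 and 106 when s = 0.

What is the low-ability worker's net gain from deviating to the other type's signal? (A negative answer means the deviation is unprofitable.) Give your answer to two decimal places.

-206.12

Playing s = 0 the low-ability worker receives 106.
Deviating to s = 16.4 brings payment 200 at cost 18.3 × 16.4 = 300.12, netting -100.12.
Gain from deviating: -100.12 − 106 = -206.12.
The gain is negative, so the low-ability type's incentive-compatibility constraint is satisfied.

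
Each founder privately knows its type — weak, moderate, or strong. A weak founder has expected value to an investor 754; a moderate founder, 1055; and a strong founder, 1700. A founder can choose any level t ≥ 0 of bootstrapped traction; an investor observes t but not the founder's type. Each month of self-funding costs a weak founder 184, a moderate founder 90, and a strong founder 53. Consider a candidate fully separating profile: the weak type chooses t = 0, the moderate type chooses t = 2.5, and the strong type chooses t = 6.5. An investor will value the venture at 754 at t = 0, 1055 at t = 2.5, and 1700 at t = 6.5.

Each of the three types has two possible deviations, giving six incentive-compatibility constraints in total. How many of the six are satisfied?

5

Weak (own payoff 754): to t=2.5 gives 1055 − 184×2.5 = 595 → no gain ✓; to t=6.5 gives 1700 − 184×6.5 = 504 → no gain ✓.
Strong (own payoff 1700 − 53×6.5 = 1355.5): to t=0 gives 754 → no gain ✓; to t=2.5 gives 1055 − 53×2.5 = 922.5 → no gain ✓.
Moderate (own payoff 1055 − 90×2.5 = 830): to t=0 gives 754 → no gain ✓; to t=6.5 gives 1700 − 90×6.5 = 1115 → profitable ✗.
5 of the 6 constraints hold; not an equilibrium.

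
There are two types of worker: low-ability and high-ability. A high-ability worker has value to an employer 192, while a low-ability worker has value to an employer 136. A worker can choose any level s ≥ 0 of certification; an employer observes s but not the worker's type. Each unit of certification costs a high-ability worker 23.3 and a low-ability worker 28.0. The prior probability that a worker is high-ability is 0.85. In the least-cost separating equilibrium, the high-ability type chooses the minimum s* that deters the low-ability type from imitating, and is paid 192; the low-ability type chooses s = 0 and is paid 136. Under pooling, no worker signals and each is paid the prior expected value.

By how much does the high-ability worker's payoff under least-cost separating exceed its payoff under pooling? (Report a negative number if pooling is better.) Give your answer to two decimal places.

-38.20

Least-cost separating signal: s* solves 136 = 192 − 28.0·s*, so s* = (192 − 136)/28.0 = 2.
High-ability type's separating payoff: 192 − 23.3 × s* = 192 − 23.3 × (192 − 136)/28.0 = 192 − 1304.8/28.0 = 145.4.
Pooling payoff: 0.85 × 192 + 0.15 × 136 = 183.6.
Difference: 145.4 − 183.6 = -38.20.
The high-ability type would prefer the pooling outcome.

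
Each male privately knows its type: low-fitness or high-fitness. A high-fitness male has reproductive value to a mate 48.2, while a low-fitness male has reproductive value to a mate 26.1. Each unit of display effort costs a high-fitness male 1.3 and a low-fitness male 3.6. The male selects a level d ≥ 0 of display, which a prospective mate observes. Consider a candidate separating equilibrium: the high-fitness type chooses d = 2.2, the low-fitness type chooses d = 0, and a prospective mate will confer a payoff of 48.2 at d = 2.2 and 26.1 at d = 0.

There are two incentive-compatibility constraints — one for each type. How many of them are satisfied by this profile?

Low-fitness type: stay at 0 → 26.1; mimic → 48.2 − 3.6 × 2.2 = 40.28. IC fails (26.1 < 40.28).
High-fitness type: signal → 48.2 − 1.3 × 2.2 = 45.34; deviate to 0 → 26.1. IC holds (45.34 ≥ 26.1).
1 of 2 constraints hold, so this profile is not an equilibrium.

1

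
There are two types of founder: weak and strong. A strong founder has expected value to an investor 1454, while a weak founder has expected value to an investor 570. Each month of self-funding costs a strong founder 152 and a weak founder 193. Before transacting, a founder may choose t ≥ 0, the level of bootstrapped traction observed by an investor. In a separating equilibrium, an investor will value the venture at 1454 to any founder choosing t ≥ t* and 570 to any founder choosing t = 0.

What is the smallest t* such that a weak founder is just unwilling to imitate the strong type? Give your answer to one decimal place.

A weak founder choosing t = 0 receives 570.
Imitating at t* instead would pay 1454 at cost 193·t*, netting 1454 − 193·t*.
Indifference: 570 = 1454 − 193·t*, so t* = (1454 − 570) / 193 ≈ 4.6.
At t* the weak type's incentive constraint just binds; the strong type strictly prefers t* since its per-unit cost is lower.

4.6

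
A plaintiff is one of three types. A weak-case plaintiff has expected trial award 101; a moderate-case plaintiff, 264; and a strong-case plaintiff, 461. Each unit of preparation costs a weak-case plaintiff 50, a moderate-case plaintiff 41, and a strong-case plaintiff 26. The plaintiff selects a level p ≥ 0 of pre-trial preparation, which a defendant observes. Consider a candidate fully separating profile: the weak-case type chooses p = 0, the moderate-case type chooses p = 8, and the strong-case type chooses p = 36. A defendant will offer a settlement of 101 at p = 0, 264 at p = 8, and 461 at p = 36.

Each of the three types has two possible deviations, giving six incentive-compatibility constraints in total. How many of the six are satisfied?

3

Strong-case (own payoff 461 − 26×36 = -475): to p=0 gives 101 → profitable ✗; to p=8 gives 264 − 26×8 = 56 → profitable ✗.
Weak-case (own payoff 101): to p=8 gives 264 − 50×8 = -136 → no gain ✓; to p=36 gives 461 − 50×36 = -1339 → no gain ✓.
Moderate-case (own payoff 264 − 41×8 = -64): to p=0 gives 101 → profitable ✗; to p=36 gives 461 − 41×36 = -1015 → no gain ✓.
3 of the 6 constraints hold; not an equilibrium.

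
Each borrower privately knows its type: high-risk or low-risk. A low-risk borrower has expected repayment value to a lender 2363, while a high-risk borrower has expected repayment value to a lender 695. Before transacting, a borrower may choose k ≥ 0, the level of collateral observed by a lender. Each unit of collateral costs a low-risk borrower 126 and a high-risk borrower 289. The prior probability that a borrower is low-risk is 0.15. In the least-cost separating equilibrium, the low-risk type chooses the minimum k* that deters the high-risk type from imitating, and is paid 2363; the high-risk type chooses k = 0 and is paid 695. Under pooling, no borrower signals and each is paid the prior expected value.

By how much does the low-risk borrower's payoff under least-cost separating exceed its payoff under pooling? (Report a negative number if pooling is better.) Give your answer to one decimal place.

Least-cost separating signal: k* solves 695 = 2363 − 289·k*, so k* = (2363 − 695)/289 ≈ 5.7716.
Low-risk type's separating payoff: 2363 − 126 × k* = 2363 − 126 × (2363 − 695)/289 = 2363 − 210168/289 ≈ 1635.775.
Pooling payoff: 0.15 × 2363 + 0.85 × 695 = 945.2.
Difference: 1635.775 − 945.2 = 690.575, i.e. 690.6 to one decimal place.
The low-risk type prefers to separate.

690.6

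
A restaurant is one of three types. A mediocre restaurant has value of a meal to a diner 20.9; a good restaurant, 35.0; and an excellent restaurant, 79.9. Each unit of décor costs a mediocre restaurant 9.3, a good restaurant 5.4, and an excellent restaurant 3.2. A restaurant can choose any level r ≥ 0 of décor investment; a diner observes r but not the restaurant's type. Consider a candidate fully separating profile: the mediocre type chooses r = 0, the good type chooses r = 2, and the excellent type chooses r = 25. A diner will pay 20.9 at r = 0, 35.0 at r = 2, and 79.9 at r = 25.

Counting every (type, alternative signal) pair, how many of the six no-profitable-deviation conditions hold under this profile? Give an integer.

Good (own payoff 35.0 − 5.4×2 = 24.2): to r=0 gives 20.9 → no gain ✓; to r=25 gives 79.9 − 5.4×25 = -55.1 → no gain ✓.
Excellent (own payoff 79.9 − 3.2×25 = -0.1): to r=0 gives 20.9 → profitable ✗; to r=2 gives 35.0 − 3.2×2 = 28.6 → profitable ✗.
Mediocre (own payoff 20.9): to r=2 gives 35.0 − 9.3×2 = 16.4 → no gain ✓; to r=25 gives 79.9 − 9.3×25 = -152.6 → no gain ✓.
4 of the 6 constraints hold; not an equilibrium.

4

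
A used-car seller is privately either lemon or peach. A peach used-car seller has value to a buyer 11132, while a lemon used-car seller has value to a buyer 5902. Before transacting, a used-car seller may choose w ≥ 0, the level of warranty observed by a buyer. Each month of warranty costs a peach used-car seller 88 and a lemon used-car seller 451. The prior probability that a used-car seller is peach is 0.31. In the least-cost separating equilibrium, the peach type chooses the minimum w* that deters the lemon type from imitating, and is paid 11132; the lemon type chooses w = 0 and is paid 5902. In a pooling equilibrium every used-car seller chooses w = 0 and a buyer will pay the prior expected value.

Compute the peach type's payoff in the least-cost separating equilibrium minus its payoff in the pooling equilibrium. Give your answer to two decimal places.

Least-cost separating signal: w* solves 5902 = 11132 − 451·w*, so w* = (11132 − 5902)/451 ≈ 11.5965.
Peach type's separating payoff: 11132 − 88 × w* = 11132 − 88 × (11132 − 5902)/451 = 11132 − 460240/451 ≈ 10111.5122.
Pooling payoff: 0.31 × 11132 + 0.69 × 5902 = 7523.3.
Difference: 10111.5122 − 7523.3 = 2588.2122, i.e. 2588.21 to two decimal places.
The peach type prefers to separate.

2588.21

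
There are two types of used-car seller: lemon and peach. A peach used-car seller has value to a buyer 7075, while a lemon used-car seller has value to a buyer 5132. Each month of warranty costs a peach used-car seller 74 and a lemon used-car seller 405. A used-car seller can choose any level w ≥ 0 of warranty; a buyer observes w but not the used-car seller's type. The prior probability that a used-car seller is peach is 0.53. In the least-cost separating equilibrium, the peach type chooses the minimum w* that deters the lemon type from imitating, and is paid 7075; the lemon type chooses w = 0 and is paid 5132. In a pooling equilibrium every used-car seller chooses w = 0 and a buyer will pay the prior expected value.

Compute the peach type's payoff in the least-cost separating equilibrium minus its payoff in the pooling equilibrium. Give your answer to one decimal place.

Least-cost separating signal: w* solves 5132 = 7075 − 405·w*, so w* = (7075 − 5132)/405 ≈ 4.7975.
Peach type's separating payoff: 7075 − 74 × w* = 7075 − 74 × (7075 − 5132)/405 = 7075 − 143782/405 ≈ 6719.983.
Pooling payoff: 0.53 × 7075 + 0.47 × 5132 = 6161.79.
Difference: 6719.983 − 6161.79 = 558.193, i.e. 558.2 to one decimal place.
The peach type prefers to separate.

558.2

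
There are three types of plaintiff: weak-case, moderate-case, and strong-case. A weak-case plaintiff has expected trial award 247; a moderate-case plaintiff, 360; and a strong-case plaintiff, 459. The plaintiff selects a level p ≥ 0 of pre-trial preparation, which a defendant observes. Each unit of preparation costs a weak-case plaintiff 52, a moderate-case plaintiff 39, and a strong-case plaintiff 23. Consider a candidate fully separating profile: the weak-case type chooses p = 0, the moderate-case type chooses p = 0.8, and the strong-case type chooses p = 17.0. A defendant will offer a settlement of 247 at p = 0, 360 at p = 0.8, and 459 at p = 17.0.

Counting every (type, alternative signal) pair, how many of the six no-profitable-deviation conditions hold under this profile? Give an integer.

Strong-case (own payoff 459 − 23×17.0 = 68): to p=0 gives 247 → profitable ✗; to p=0.8 gives 360 − 23×0.8 = 341.6 → profitable ✗.
Moderate-case (own payoff 360 − 39×0.8 = 328.8): to p=0 gives 247 → no gain ✓; to p=17.0 gives 459 − 39×17.0 = -204 → no gain ✓.
Weak-case (own payoff 247): to p=0.8 gives 360 − 52×0.8 = 318.4 → profitable ✗; to p=17.0 gives 459 − 52×17.0 = -425 → no gain ✓.
3 of the 6 constraints hold; not an equilibrium.

3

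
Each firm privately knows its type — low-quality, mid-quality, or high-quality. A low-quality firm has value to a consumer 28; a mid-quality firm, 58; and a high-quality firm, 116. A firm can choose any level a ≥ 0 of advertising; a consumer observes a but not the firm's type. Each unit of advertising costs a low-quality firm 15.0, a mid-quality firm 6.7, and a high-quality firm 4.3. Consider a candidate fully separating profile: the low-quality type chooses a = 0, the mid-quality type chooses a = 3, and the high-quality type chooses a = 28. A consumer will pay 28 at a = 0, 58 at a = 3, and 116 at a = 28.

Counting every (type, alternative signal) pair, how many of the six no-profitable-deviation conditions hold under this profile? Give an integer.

4

Mid-quality (own payoff 58 − 6.7×3 = 37.9): to a=0 gives 28 → no gain ✓; to a=28 gives 116 − 6.7×28 = -71.6 → no gain ✓.
Low-quality (own payoff 28): to a=3 gives 58 − 15.0×3 = 13 → no gain ✓; to a=28 gives 116 − 15.0×28 = -304 → no gain ✓.
High-quality (own payoff 116 − 4.3×28 = -4.4): to a=0 gives 28 → profitable ✗; to a=3 gives 58 − 4.3×3 = 45.1 → profitable ✗.
4 of the 6 constraints hold; not an equilibrium.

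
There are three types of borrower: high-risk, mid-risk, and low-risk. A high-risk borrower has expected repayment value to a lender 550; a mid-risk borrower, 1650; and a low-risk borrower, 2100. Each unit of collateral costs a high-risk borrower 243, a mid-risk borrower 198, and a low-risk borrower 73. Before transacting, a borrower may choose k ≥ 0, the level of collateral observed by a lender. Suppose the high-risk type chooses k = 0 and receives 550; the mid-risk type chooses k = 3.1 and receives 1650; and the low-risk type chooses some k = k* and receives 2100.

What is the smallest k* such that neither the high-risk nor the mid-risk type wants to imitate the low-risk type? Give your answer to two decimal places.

6.38

High-risk type (on-path payoff 550) won't mimic when 550 ≥ 2100 − 243·k*, i.e. k* ≥ 6.38.
Mid-risk type (on-path payoff 1650 − 198×3.1 = 1036.2) won't mimic when 1036.2 ≥ 2100 − 198·k*, i.e. k* ≥ 5.37.
Both must hold, so k* = max(6.38, 5.37) = 6.38. The high-risk type's constraint binds.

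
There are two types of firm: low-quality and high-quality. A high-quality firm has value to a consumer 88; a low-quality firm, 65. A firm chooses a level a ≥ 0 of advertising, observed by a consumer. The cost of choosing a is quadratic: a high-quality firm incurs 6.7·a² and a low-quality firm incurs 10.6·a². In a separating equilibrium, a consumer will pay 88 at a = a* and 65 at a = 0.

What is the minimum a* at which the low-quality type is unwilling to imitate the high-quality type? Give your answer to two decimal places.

The low-quality type at a = 0 receives 65; imitating at a* yields 88 − 10.6·a*².
Indifference: 65 = 88 − 10.6·a*², so a*² = (88 − 65) / 10.6 ≈ 2.1698.
a* = √2.1698 ≈ 1.47.

1.47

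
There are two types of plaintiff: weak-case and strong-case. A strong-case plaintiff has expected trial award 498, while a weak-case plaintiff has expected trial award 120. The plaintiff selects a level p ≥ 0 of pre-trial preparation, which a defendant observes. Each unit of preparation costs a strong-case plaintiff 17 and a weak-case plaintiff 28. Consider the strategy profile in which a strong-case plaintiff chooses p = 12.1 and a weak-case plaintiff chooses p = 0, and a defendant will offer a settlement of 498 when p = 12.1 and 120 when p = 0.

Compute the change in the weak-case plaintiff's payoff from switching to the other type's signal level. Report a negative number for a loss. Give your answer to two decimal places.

Playing p = 0 the weak-case plaintiff receives 120.
Deviating to p = 12.1 brings payment 498 at cost 28 × 12.1 = 338.8, netting 159.2.
Gain from deviating: 159.2 − 120 = 39.20.
The gain is positive, so the weak-case type's incentive-compatibility constraint is violated — this profile is not a separating equilibrium.

39.20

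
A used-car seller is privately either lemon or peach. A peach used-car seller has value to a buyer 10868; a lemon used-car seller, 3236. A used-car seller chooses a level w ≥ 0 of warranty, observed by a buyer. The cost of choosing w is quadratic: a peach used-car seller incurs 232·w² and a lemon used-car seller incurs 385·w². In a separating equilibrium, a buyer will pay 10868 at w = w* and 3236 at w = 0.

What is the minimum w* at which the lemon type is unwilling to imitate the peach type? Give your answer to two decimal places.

4.45

The lemon type at w = 0 receives 3236; imitating at w* yields 10868 − 385·w*².
Indifference: 3236 = 10868 − 385·w*², so w*² = (10868 − 3236) / 385 ≈ 19.8234.
w* = √19.8234 ≈ 4.45.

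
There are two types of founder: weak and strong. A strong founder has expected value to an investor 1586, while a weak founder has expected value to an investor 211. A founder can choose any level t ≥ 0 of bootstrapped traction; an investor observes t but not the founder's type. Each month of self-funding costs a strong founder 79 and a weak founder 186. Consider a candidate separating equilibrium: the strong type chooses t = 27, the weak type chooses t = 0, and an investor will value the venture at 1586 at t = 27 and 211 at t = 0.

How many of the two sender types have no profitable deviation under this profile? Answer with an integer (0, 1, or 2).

Strong type: signal → 1586 − 79 × 27 = -547; deviate to 0 → 211. IC fails (-547 < 211).
Weak type: stay at 0 → 211; mimic → 1586 − 186 × 27 = -3436. IC holds (211 ≥ -3436).
1 of 2 constraints hold, so this profile is not an equilibrium.

1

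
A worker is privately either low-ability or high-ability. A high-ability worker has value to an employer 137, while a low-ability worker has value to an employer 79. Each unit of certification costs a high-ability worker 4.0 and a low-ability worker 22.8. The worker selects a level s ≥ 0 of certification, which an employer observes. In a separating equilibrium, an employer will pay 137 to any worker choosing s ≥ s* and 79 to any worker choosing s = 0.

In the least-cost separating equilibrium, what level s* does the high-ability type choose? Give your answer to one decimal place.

2.5

A low-ability worker choosing s = 0 receives 79.
Imitating at s* instead would pay 137 at cost 22.8·s*, netting 137 − 22.8·s*.
Indifference: 79 = 137 − 22.8·s*, so s* = (137 − 79) / 22.8 ≈ 2.5.
This is the low-ability type's binding incentive-compatibility constraint; any s ≥ 2.5 sustains separation on that side.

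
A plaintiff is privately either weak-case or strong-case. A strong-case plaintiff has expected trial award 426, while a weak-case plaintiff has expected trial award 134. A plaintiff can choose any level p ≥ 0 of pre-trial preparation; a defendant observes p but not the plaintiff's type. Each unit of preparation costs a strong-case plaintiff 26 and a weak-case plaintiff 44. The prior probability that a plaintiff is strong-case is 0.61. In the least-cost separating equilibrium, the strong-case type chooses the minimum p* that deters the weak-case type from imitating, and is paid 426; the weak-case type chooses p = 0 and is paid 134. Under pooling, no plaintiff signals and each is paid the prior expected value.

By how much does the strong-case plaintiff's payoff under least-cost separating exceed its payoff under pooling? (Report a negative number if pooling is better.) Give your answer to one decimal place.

Least-cost separating signal: p* solves 134 = 426 − 44·p*, so p* = (426 − 134)/44 ≈ 6.6364.
Strong-case type's separating payoff: 426 − 26 × p* = 426 − 26 × (426 − 134)/44 = 426 − 7592/44 ≈ 253.455.
Pooling payoff: 0.61 × 426 + 0.39 × 134 = 312.12.
Difference: 253.455 − 312.12 = -58.665, i.e. -58.7 to one decimal place.
The strong-case type would prefer the pooling outcome.

-58.7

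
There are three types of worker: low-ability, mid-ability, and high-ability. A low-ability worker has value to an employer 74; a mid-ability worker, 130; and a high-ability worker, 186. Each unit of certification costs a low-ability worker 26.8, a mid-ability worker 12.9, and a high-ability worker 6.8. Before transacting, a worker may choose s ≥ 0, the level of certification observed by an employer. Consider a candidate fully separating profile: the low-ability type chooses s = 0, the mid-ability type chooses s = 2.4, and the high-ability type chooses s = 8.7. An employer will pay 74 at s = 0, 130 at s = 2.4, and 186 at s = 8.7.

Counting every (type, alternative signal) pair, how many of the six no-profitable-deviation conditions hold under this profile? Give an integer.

Mid-ability (own payoff 130 − 12.9×2.4 = 99.04): to s=0 gives 74 → no gain ✓; to s=8.7 gives 186 − 12.9×8.7 = 73.77 → no gain ✓.
High-ability (own payoff 186 − 6.8×8.7 = 126.84): to s=0 gives 74 → no gain ✓; to s=2.4 gives 130 − 6.8×2.4 = 113.68 → no gain ✓.
Low-ability (own payoff 74): to s=2.4 gives 130 − 26.8×2.4 = 65.68 → no gain ✓; to s=8.7 gives 186 − 26.8×8.7 = -47.16 → no gain ✓.
6 of the 6 constraints hold; this profile is a separating equilibrium.

6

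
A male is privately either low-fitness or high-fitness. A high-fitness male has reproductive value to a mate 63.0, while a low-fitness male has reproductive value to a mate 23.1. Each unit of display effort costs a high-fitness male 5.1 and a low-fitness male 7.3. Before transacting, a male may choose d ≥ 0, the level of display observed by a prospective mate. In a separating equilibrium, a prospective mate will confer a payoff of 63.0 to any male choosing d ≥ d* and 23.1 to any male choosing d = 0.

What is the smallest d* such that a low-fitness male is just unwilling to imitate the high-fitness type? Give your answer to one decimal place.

5.5

A low-fitness male choosing d = 0 receives 23.1.
Imitating at d* instead would pay 63.0 at cost 7.3·d*, netting 63.0 − 7.3·d*.
Indifference: 23.1 = 63.0 − 7.3·d*, so d* = (63.0 − 23.1) / 7.3 ≈ 5.5.
At d* the low-fitness type's incentive constraint just binds; the high-fitness type strictly prefers d* since its per-unit cost is lower.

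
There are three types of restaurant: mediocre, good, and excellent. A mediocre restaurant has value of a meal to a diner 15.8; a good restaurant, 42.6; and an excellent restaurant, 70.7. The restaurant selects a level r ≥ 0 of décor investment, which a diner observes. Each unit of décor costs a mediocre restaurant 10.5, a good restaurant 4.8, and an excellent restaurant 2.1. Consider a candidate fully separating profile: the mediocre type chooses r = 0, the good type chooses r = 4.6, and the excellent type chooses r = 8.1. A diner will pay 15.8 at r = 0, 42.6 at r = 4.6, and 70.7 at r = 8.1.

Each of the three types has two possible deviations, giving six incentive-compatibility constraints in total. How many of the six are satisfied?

5

Mediocre (own payoff 15.8): to r=4.6 gives 42.6 − 10.5×4.6 = -5.7 → no gain ✓; to r=8.1 gives 70.7 − 10.5×8.1 = -14.35 → no gain ✓.
Excellent (own payoff 70.7 − 2.1×8.1 = 53.69): to r=0 gives 15.8 → no gain ✓; to r=4.6 gives 42.6 − 2.1×4.6 = 32.94 → no gain ✓.
Good (own payoff 42.6 − 4.8×4.6 = 20.52): to r=0 gives 15.8 → no gain ✓; to r=8.1 gives 70.7 − 4.8×8.1 = 31.82 → profitable ✗.
5 of the 6 constraints hold; not an equilibrium.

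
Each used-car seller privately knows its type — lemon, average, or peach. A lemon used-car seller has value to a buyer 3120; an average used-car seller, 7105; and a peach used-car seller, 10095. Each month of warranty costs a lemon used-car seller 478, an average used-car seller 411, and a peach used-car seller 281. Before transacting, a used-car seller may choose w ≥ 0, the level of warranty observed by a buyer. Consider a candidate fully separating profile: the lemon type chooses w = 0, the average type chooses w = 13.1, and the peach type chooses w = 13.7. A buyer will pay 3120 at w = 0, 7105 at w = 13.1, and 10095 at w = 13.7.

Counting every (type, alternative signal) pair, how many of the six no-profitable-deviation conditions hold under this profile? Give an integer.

3

Average (own payoff 7105 − 411×13.1 = 1720.9): to w=0 gives 3120 → profitable ✗; to w=13.7 gives 10095 − 411×13.7 = 4464.3 → profitable ✗.
Peach (own payoff 10095 − 281×13.7 = 6245.3): to w=0 gives 3120 → no gain ✓; to w=13.1 gives 7105 − 281×13.1 = 3423.9 → no gain ✓.
Lemon (own payoff 3120): to w=13.1 gives 7105 − 478×13.1 = 843.2 → no gain ✓; to w=13.7 gives 10095 − 478×13.7 = 3546.4 → profitable ✗.
3 of the 6 constraints hold; not an equilibrium.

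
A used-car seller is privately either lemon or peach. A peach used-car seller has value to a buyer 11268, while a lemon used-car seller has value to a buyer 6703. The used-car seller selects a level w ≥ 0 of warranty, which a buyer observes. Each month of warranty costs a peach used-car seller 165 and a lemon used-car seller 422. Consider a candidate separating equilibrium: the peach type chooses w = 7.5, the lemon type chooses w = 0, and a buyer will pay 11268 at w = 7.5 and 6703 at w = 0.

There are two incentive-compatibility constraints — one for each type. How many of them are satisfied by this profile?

Peach type: signal → 11268 − 165 × 7.5 = 10030.5; deviate to 0 → 6703. IC holds (10030.5 ≥ 6703).
Lemon type: stay at 0 → 6703; mimic → 11268 − 422 × 7.5 = 8103. IC fails (6703 < 8103).
1 of 2 constraints hold, so this profile is not an equilibrium.

1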